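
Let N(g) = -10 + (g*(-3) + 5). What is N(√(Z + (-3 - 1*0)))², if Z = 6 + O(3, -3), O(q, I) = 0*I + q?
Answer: 79 + 30*√6 ≈ 152.48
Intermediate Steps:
O(q, I) = q (O(q, I) = 0 + q = q)
Z = 9 (Z = 6 + 3 = 9)
N(g) = -5 - 3*g (N(g) = -10 + (-3*g + 5) = -10 + (5 - 3*g) = -5 - 3*g)
N(√(Z + (-3 - 1*0)))² = (-5 - 3*√(9 + (-3 - 1*0)))² = (-5 - 3*√(9 + (-3 + 0)))² = (-5 - 3*√(9 - 3))² = (-5 - 3*√6)²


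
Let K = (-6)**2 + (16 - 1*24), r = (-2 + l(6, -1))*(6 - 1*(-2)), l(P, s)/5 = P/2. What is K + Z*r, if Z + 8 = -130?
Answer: -14324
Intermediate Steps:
Z = -138 (Z = -8 - 130 = -138)
l(P, s) = 5*P/2 (l(P, s) = 5*(P/2) = 5*P/2)
r = 104 (r = (-2 + (5/2)*6)*(6 - 1*(-2)) = (-2 + 15)*(6 + 2) = 13*8 = 104)
K = 28 (K = 36 + (16 - 24) = 36 - 8 = 28)
K + Z*r = 28 - 138*104 = 28 - 14352 = -14324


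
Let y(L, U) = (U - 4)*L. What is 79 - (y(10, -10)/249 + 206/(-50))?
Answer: 520922/6225 ≈ 83.682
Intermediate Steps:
y(L, U) = L*(-4 + U) (y(L, U) = (-4 + U)*L = L*(-4 + U))
79 - (y(10, -10)/249 + 206/(-50)) = 79 - ((10*(-4 - 10))/249 + 206/(-50)) = 79 - ((10*(-14))*(1/249) + 206*(-1/50)) = 79 - (-140*1/249 - 103/25) = 79 - (-140/249 - 103/25) = 79 - 1*(-29147/6225) = 79 + 29147/6225 = 520922/6225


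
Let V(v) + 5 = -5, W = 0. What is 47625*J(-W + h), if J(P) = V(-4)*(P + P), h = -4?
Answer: 3810000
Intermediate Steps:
V(v) = -10 (V(v) = -5 - 5 = -10)
J(P) = -20*P (J(P) = -10*(P + P) = -20*P)
47625*J(-W + h) = 47625*(-20*(-1*0 - 4)) = 47625*(-20*(0 - 4)) = 47625*(-20*(-4)) = 47625*80 = 3810000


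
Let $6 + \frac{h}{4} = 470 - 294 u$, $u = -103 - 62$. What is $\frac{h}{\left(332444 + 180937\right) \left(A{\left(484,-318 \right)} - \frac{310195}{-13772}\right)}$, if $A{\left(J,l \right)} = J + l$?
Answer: $\frac{5218336}{2578172571} \approx 0.002024$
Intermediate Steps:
$u = -165$
$h = 195896$ ($h = -24 + 4 \left(470 - -48510\right) = -24 + 4 \left(470 + 48510\right) = -24 + 4 \cdot 48980 = -24 + 195920 = 195896$)
$\frac{h}{\left(332444 + 180937\right) \left(A{\left(484,-318 \right)} - \frac{310195}{-13772}\right)} = \frac{195896}{\left(332444 + 180937\right) \left(\left(484 - 318\right) - \frac{310195}{-13772}\right)} = \frac{195896}{513381 \left(166 - - \frac{310195}{13772}\right)} = \frac{195896}{513381 \left(166 + \frac{310195}{13772}\right)} = \frac{195896}{513381 \cdot \frac{2596347}{13772}} = \frac{195896}{\frac{121174110837}{1252}} = 195896 \cdot \frac{1252}{121174110837} = \frac{5218336}{2578172571}$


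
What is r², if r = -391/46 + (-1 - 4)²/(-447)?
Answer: 58507201/799236 ≈ 73.204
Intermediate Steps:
r = -7649/894 (r = -391*1/46 + (-5)²*(-1/447) = -17/2 + 25*(-1/447) = -17/2 - 25/447 = -7649/894 ≈ -8.5559)
r² = (-7649/894)² = 58507201/799236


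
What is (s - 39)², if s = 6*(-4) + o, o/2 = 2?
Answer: 3481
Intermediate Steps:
o = 4 (o = 2*2 = 4)
s = -20 (s = 6*(-4) + 4 = -24 + 4 = -20)
(s - 39)² = (-20 - 39)² = (-59)² = 3481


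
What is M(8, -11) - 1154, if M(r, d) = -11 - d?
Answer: -1154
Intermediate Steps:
M(8, -11) - 1154 = (-11 - 1*(-11)) - 1154 = (-11 + 11) - 1154 = 0 - 1154 = -1154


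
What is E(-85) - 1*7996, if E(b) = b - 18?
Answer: -8099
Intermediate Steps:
E(b) = -18 + b
E(-85) - 1*7996 = (-18 - 85) - 1*7996 = -103 - 7996 = -8099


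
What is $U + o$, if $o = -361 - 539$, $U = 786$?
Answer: $-114$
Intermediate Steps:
$o = -900$ ($o = -361 - 539 = -900$)
$U + o = 786 - 900 = -114$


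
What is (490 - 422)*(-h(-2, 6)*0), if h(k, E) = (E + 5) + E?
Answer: 0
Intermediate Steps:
h(k, E) = 5 + 2*E (h(k, E) = (5 + E) + E = 5 + 2*E)
(490 - 422)*(-h(-2, 6)*0) = (490 - 422)*(-(5 + 2*6)*0) = 68*(-(5 + 12)*0) = 68*(-1*17*0) = 68*(-17*0) = 68*0 = 0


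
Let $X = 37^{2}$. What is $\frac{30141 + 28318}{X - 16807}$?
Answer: $- \frac{58459}{15438} \approx -3.7867$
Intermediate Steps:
$X = 1369$
$\frac{30141 + 28318}{X - 16807} = \frac{30141 + 28318}{1369 - 16807} = \frac{58459}{-15438} = 58459 \left(- \frac{1}{15438}\right) = - \frac{58459}{15438}$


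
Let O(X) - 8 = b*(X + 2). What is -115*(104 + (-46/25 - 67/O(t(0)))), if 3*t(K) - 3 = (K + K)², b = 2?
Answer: -783863/70 ≈ -11198.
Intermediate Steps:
t(K) = 1 + 4*K²/3 (t(K) = 1 + (K + K)²/3 = 1 + (2*K)²/3 = 1 + (4*K²)/3 = 1 + 4*K²/3)
O(X) = 12 + 2*X (O(X) = 8 + 2*(X + 2) = 8 + 2*(2 + X) = 8 + (4 + 2*X) = 12 + 2*X)
-115*(104 + (-46/25 - 67/O(t(0)))) = -115*(104 + (-46/25 - 67/(12 + 2*(1 + (4/3)*0²)))) = -115*(104 + (-46*1/25 - 67/(12 + 2*(1 + (4/3)*0)))) = -115*(104 + (-46/25 - 67/(12 + 2*(1 + 0)))) = -115*(104 + (-46/25 - 67/(12 + 2*1))) = -115*(104 + (-46/25 - 67/(12 + 2))) = -115*(104 + (-46/25 - 67/14)) = -115*(104 - 2319/350) = -115*34081/350 = -783863/70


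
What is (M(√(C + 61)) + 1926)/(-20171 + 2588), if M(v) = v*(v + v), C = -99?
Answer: -1850/17583 ≈ -0.10522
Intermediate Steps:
M(v) = 2*v² (M(v) = v*(2*v) = 2*v²)
(M(√(C + 61)) + 1926)/(-20171 + 2588) = (2*(√(-99 + 61))² + 1926)/(-20171 + 2588) = (2*(√(-38))² + 1926)/(-17583) = (2*(I*√38)² + 1926)*(-1/17583) = (2*(-38) + 1926)*(-1/17583) = (-76 + 1926)*(-1/17583) = 1850*(-1/17583) = -1850/17583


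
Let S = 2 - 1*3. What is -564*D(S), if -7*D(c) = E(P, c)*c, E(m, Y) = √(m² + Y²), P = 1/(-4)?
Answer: -141*√17/7 ≈ -83.051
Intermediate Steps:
S = -1 (S = 2 - 3 = -1)
P = -¼ (P = 1*(-¼) = -¼ ≈ -0.25000)
E(m, Y) = √(Y² + m²)
D(c) = -c*√(1/16 + c²)/7 (D(c) = -√(c² + (-¼)²)*c/7 = -√(c² + 1/16)*c/7 = -√(1/16 + c²)*c/7 = -c*√(1/16 + c²)/7)
-564*D(S) = -(-141)*(-1)*√(1 + 16*(-1)²)/7 = -(-141)*(-1)*√(1 + 16*1)/7 = -(-141)*(-1)*√(1 + 16)/7 = -(-141)*(-1)*√17/7 = -141*√17/7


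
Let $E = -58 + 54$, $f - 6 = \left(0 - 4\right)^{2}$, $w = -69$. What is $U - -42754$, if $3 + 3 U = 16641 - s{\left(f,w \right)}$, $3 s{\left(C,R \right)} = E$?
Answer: $\frac{434704}{9} \approx 48300.0$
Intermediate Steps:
$f = 22$ ($f = 6 + \left(0 - 4\right)^{2} = 6 + \left(-4\right)^{2} = 6 + 16 = 22$)
$E = -4$
$s{\left(C,R \right)} = - \frac{4}{3}$ ($s{\left(C,R \right)} = \frac{1}{3} \left(-4\right) = - \frac{4}{3}$)
$U = \frac{49918}{9}$ ($U = -1 + \frac{16641 - - \frac{4}{3}}{3} = -1 + \frac{16641 + \frac{4}{3}}{3} = -1 + \frac{1}{3} \cdot \frac{49927}{3} = -1 + \frac{49927}{9} = \frac{49918}{9} \approx 5546.4$)
$U - -42754 = \frac{49918}{9} - -42754 = \frac{49918}{9} + 42754 = \frac{434704}{9}$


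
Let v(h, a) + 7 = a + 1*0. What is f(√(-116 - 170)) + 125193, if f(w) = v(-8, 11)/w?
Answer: 125193 - 2*I*√286/143 ≈ 1.2519e+5 - 0.23653*I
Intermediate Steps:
v(h, a) = -7 + a (v(h, a) = -7 + (a + 1*0) = -7 + (a + 0) = -7 + a)
f(w) = 4/w (f(w) = (-7 + 11)/w = 4/w)
f(√(-116 - 170)) + 125193 = 4/(√(-116 - 170)) + 125193 = 4/(√(-286)) + 125193 = 4/((I*√286)) + 125193 = 4*(-I*√286/286) + 125193 = -2*I*√286/143 + 125193 = 125193 - 2*I*√286/143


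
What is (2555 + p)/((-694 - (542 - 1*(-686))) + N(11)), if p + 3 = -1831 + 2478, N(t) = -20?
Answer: -3199/1942 ≈ -1.6473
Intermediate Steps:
p = 644 (p = -3 + (-1831 + 2478) = -3 + 647 = 644)
(2555 + p)/((-694 - (542 - 1*(-686))) + N(11)) = (2555 + 644)/((-694 - (542 - 1*(-686))) - 20) = 3199/((-694 - (542 + 686)) - 20) = 3199/((-694 - 1*1228) - 20) = 3199/((-694 - 1228) - 20) = 3199/(-1922 - 20) = 3199/(-1942) = 3199*(-1/1942) = -3199/1942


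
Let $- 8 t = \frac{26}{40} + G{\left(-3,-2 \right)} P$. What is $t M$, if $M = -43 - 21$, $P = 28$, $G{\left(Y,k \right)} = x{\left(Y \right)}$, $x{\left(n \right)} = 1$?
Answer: $\frac{1146}{5} \approx 229.2$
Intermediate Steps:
$G{\left(Y,k \right)} = 1$
$M = -64$
$t = - \frac{573}{160}$ ($t = - \frac{\frac{26}{40} + 1 \cdot 28}{8} = - \frac{26 \cdot \frac{1}{40} + 28}{8} = - \frac{\frac{13}{20} + 28}{8} = \left(- \frac{1}{8}\right) \frac{573}{20} = - \frac{573}{160} \approx -3.5812$)
$t M = \left(- \frac{573}{160}\right) \left(-64\right) = \frac{1146}{5}$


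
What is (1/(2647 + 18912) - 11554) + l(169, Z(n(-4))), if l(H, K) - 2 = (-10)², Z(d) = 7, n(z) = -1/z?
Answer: -246893667/21559 ≈ -11452.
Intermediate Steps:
l(H, K) = 102 (l(H, K) = 2 + (-10)² = 2 + 100 = 102)
(1/(2647 + 18912) - 11554) + l(169, Z(n(-4))) = (1/(2647 + 18912) - 11554) + 102 = (1/21559 - 11554) + 102 = -249092685/21559 + 102 = -246893667/21559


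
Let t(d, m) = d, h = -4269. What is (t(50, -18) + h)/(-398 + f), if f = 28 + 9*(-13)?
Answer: 4219/487 ≈ 8.6632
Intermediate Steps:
f = -89 (f = 28 - 117 = -89)
(t(50, -18) + h)/(-398 + f) = (50 - 4269)/(-398 - 89) = -4219/(-487) = -4219*(-1/487) = 4219/487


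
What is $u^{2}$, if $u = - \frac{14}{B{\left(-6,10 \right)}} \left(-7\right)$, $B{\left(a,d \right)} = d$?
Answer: $\frac{2401}{25} \approx 96.04$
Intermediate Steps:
$u = \frac{49}{5}$ ($u = - \frac{14}{10} \left(-7\right) = \left(-14\right) \frac{1}{10} \left(-7\right) = \left(- \frac{7}{5}\right) \left(-7\right) = \frac{49}{5} \approx 9.8$)
$u^{2} = \left(\frac{49}{5}\right)^{2} = \frac{2401}{25}$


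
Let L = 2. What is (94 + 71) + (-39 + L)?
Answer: 128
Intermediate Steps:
(94 + 71) + (-39 + L) = (94 + 71) + (-39 + 2) = 165 - 37 = 128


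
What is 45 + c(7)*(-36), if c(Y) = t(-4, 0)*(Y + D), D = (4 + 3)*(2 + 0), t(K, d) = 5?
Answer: -3735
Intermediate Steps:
D = 14 (D = 7*2 = 14)
c(Y) = 70 + 5*Y (c(Y) = 5*(Y + 14) = 5*(14 + Y) = 70 + 5*Y)
45 + c(7)*(-36) = 45 + (70 + 5*7)*(-36) = 45 + (70 + 35)*(-36) = 45 + 105*(-36) = 45 - 3780 = -3735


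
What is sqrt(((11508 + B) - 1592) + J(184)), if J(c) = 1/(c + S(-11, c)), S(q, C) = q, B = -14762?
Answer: I*sqrt(145035761)/173 ≈ 69.613*I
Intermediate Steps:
J(c) = 1/(-11 + c) (J(c) = 1/(c - 11) = 1/(-11 + c))
sqrt(((11508 + B) - 1592) + J(184)) = sqrt(((11508 - 14762) - 1592) + 1/(-11 + 184)) = sqrt((-3254 - 1592) + 1/173) = sqrt(-4846 + 1/173) = sqrt(-838357/173) = I*sqrt(145035761)/173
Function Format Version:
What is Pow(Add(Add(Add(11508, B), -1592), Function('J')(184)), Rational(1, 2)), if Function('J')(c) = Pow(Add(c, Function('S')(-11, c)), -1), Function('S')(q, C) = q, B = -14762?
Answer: Mul(Rational(1, 173), I, Pow(145035761, Rational(1, 2))) ≈ Mul(69.613, I)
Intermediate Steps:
Function('J')(c) = Pow(Add(-11, c), -1) (Function('J')(c) = Pow(Add(c, -11), -1) = Pow(Add(-11, c), -1))
Pow(Add(Add(Add(11508, B), -1592), Function('J')(184)), Rational(1, 2)) = Pow(Add(Add(Add(11508, -14762), -1592), Pow(Add(-11, 184), -1)), Rational(1, 2)) = Pow(Add(Add(-3254, -1592), Pow(173, -1)), Rational(1, 2)) = Pow(Add(-4846, Rational(1, 173)), Rational(1, 2)) = Pow(Rational(-838357, 173), Rational(1, 2)) = Mul(Rational(1, 173), I, Pow(145035761, Rational(1, 2)))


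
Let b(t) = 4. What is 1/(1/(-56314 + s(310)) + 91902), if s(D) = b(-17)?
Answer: 56310/5175001619 ≈ 1.0881e-5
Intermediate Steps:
s(D) = 4
1/(1/(-56314 + s(310)) + 91902) = 1/(1/(-56314 + 4) + 91902) = 1/(1/(-56310) + 91902) = 1/(-1/56310 + 91902) = 1/(5175001619/56310) = 56310/5175001619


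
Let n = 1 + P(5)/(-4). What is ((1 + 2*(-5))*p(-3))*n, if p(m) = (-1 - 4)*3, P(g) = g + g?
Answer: -405/2 ≈ -202.50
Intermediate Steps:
P(g) = 2*g
n = -3/2 (n = 1 + (2*5)/(-4) = 1 + 10*(-¼) = 1 - 5/2 = -3/2 ≈ -1.5000)
p(m) = -15 (p(m) = -5*3 = -15)
((1 + 2*(-5))*p(-3))*n = ((1 + 2*(-5))*(-15))*(-3/2) = ((1 - 10)*(-15))*(-3/2) = -9*(-15)*(-3/2) = 135*(-3/2) = -405/2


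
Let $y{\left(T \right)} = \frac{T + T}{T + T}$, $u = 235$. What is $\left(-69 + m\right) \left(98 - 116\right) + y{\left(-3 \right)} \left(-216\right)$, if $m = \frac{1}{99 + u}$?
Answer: $\frac{171333}{167} \approx 1025.9$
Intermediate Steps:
$y{\left(T \right)} = 1$ ($y{\left(T \right)} = \frac{2 T}{2 T} = 2 T \frac{1}{2 T} = 1$)
$m = \frac{1}{334}$ ($m = \frac{1}{99 + 235} = \frac{1}{334} \approx 0.002994$)
$\left(-69 + m\right) \left(98 - 116\right) + y{\left(-3 \right)} \left(-216\right) = \left(-69 + \frac{1}{334}\right) \left(98 - 116\right) + 1 \left(-216\right) = \left(- \frac{23045}{334}\right) \left(-18\right) - 216 = \frac{207405}{167} - 216 = \frac{171333}{167}$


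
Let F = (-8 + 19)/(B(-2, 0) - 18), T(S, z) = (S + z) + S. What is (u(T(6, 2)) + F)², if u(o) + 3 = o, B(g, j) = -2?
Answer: 43681/400 ≈ 109.20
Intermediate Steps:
T(S, z) = z + 2*S
u(o) = -3 + o
F = -11/20 (F = (-8 + 19)/(-2 - 18) = 11/(-20) = 11*(-1/20) = -11/20 ≈ -0.55000)
(u(T(6, 2)) + F)² = ((-3 + (2 + 2*6)) - 11/20)² = ((-3 + (2 + 12)) - 11/20)² = ((-3 + 14) - 11/20)² = (11 - 11/20)² = (209/20)² = 43681/400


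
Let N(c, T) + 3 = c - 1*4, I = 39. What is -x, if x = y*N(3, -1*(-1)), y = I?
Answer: 156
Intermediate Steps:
y = 39
N(c, T) = -7 + c (N(c, T) = -3 + (c - 1*4) = -3 + (c - 4) = -3 + (-4 + c) = -7 + c)
x = -156 (x = 39*(-7 + 3) = 39*(-4) = -156)
-x = -1*(-156) = 156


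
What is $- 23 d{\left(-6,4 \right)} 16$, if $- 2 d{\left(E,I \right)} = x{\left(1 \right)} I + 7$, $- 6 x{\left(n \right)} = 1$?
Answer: $\frac{3496}{3} \approx 1165.3$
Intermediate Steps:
$x{\left(n \right)} = - \frac{1}{6}$ ($x{\left(n \right)} = \left(- \frac{1}{6}\right) 1 = - \frac{1}{6}$)
$d{\left(E,I \right)} = - \frac{7}{2} + \frac{I}{12}$ ($d{\left(E,I \right)} = - \frac{- \frac{I}{6} + 7}{2} = - \frac{7 - \frac{I}{6}}{2} = - \frac{7}{2} + \frac{I}{12}$)
$- 23 d{\left(-6,4 \right)} 16 = - 23 \left(- \frac{7}{2} + \frac{1}{12} \cdot 4\right) 16 = - 23 \left(- \frac{7}{2} + \frac{1}{3}\right) 16 = \left(-23\right) \left(- \frac{19}{6}\right) 16 = \frac{437}{6} \cdot 16 = \frac{3496}{3}$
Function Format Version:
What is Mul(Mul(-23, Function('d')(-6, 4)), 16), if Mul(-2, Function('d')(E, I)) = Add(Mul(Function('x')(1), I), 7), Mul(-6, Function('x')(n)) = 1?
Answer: Rational(3496, 3) ≈ 1165.3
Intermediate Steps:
Function('x')(n) = Rational(-1, 6) (Function('x')(n) = Mul(Rational(-1, 6), 1) = Rational(-1, 6))
Function('d')(E, I) = Add(Rational(-7, 2), Mul(Rational(1, 12), I)) (Function('d')(E, I) = Mul(Rational(-1, 2), Add(Mul(Rational(-1, 6), I), 7)) = Mul(Rational(-1, 2), Add(7, Mul(Rational(-1, 6), I))) = Add(Rational(-7, 2), Mul(Rational(1, 12), I)))
Mul(Mul(-23, Function('d')(-6, 4)), 16) = Mul(Mul(-23, Add(Rational(-7, 2), Mul(Rational(1, 12), 4))), 16) = Mul(Mul(-23, Add(Rational(-7, 2), Rational(1, 3))), 16) = Mul(Mul(-23, Rational(-19, 6)), 16) = Mul(Rational(437, 6), 16) = Rational(3496, 3)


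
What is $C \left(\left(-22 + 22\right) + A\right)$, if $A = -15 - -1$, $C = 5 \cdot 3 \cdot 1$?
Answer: $-210$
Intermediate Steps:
$C = 15$ ($C = 15 \cdot 1 = 15$)
$A = -14$ ($A = -15 + 1 = -14$)
$C \left(\left(-22 + 22\right) + A\right) = 15 \left(\left(-22 + 22\right) - 14\right) = 15 \left(0 - 14\right) = 15 \left(-14\right) = -210$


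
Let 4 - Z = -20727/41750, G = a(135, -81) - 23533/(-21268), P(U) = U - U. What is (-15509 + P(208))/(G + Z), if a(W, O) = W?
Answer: -6885522975500/62423422793 ≈ -110.30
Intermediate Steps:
P(U) = 0
G = 2894713/21268 (G = 135 - 23533/(-21268) = 135 - 23533*(-1/21268) = 135 + 23533/21268 = 2894713/21268 ≈ 136.11)
Z = 187727/41750 (Z = 4 - (-20727)/41750 = 4 - 1*(-20727/41750) = 4 + 20727/41750 = 187727/41750 ≈ 4.4965)
(-15509 + P(208))/(G + Z) = (-15509 + 0)/(2894713/21268 + 187727/41750) = -15509/62423422793/443969500 = -15509*443969500/62423422793 = -6885522975500/62423422793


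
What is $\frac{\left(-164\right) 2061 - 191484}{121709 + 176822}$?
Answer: $- \frac{529488}{298531} \approx -1.7736$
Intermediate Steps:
$\frac{\left(-164\right) 2061 - 191484}{121709 + 176822} = \frac{-338004 - 191484}{298531} = \left(-529488\right) \frac{1}{298531} = - \frac{529488}{298531}$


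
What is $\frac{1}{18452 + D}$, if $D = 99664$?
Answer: $\frac{1}{118116} \approx 8.4662 \cdot 10^{-6}$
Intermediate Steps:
$\frac{1}{18452 + D} = \frac{1}{18452 + 99664} = \frac{1}{118116}$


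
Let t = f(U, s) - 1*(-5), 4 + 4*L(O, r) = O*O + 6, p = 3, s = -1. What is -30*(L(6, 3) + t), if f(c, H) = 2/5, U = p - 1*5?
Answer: -447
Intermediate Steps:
L(O, r) = ½ + O²/4 (L(O, r) = -1 + (O*O + 6)/4 = -1 + (O² + 6)/4 = -1 + (6 + O²)/4 = -1 + (3/2 + O²/4) = ½ + O²/4)
U = -2 (U = 3 - 1*5 = 3 - 5 = -2)
f(c, H) = ⅖ (f(c, H) = 2*(⅕) = ⅖)
t = 27/5 (t = ⅖ - 1*(-5) = ⅖ + 5 = 27/5 ≈ 5.4000)
-30*(L(6, 3) + t) = -30*((½ + (¼)*6²) + 27/5) = -30*((½ + (¼)*36) + 27/5) = -30*((½ + 9) + 27/5) = -30*(19/2 + 27/5) = -30*149/10 = -447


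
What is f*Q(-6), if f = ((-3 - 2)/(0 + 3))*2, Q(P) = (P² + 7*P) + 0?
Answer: 20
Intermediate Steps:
Q(P) = P² + 7*P
f = -10/3 (f = -5/3*2 = -10/3 ≈ -3.3333)
f*Q(-6) = -(-20)*(7 - 6) = -(-20) = -10/3*(-6) = 20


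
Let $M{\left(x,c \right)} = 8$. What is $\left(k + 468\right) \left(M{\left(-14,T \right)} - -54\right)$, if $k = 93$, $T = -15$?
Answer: $34782$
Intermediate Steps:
$\left(k + 468\right) \left(M{\left(-14,T \right)} - -54\right) = \left(93 + 468\right) \left(8 - -54\right) = 561 \left(8 + 54\right) = 561 \cdot 62 = 34782$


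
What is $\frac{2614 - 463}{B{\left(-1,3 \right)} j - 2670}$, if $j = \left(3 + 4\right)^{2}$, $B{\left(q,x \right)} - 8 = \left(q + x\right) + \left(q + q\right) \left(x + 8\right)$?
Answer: $- \frac{239}{362} \approx -0.66022$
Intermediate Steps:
$B{\left(q,x \right)} = 8 + q + x + 2 q \left(8 + x\right)$ ($B{\left(q,x \right)} = 8 + \left(\left(q + x\right) + \left(q + q\right) \left(x + 8\right)\right) = 8 + \left(\left(q + x\right) + 2 q \left(8 + x\right)\right) = 8 + \left(q + x + 2 q \left(8 + x\right)\right) = 8 + q + x + 2 q \left(8 + x\right)$)
$j = 49$ ($j = 7^{2} = 49$)
$\frac{2614 - 463}{B{\left(-1,3 \right)} j - 2670} = \frac{2614 - 463}{\left(8 + 3 + 17 \left(-1\right) + 2 \left(-1\right) 3\right) 49 - 2670} = \frac{2151}{\left(8 + 3 - 17 - 6\right) 49 - 2670} = \frac{2151}{\left(-12\right) 49 - 2670} = \frac{2151}{-588 - 2670} = \frac{2151}{-3258} = 2151 \left(- \frac{1}{3258}\right) = - \frac{239}{362}$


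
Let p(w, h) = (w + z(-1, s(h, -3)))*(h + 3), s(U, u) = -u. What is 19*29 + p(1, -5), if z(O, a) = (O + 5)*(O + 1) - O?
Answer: 547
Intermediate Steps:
z(O, a) = -O + (1 + O)*(5 + O) (z(O, a) = (5 + O)*(1 + O) - O = (1 + O)*(5 + O) - O = -O + (1 + O)*(5 + O))
p(w, h) = (1 + w)*(3 + h) (p(w, h) = (w + (5 + (-1)**2 + 5*(-1)))*(h + 3) = (w + (5 + 1 - 5))*(3 + h) = (w + 1)*(3 + h) = (1 + w)*(3 + h))
19*29 + p(1, -5) = 19*29 + (3 - 5 + 3*1 - 5*1) = 551 + (3 - 5 + 3 - 5) = 551 - 4 = 547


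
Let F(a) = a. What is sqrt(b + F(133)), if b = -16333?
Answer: 90*I*sqrt(2) ≈ 127.28*I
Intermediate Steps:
sqrt(b + F(133)) = sqrt(-16333 + 133) = sqrt(-16200) = 90*I*sqrt(2)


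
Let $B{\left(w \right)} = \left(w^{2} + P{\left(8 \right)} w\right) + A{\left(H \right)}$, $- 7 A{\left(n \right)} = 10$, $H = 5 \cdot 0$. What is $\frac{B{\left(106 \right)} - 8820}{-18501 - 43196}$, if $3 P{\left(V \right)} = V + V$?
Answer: $- \frac{62578}{1295637} \approx -0.048299$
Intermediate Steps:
$P{\left(V \right)} = \frac{2 V}{3}$ ($P{\left(V \right)} = \frac{V + V}{3} = \frac{2 V}{3}$)
$H = 0$
$A{\left(n \right)} = - \frac{10}{7}$ ($A{\left(n \right)} = \left(- \frac{1}{7}\right) 10 = - \frac{10}{7}$)
$B{\left(w \right)} = - \frac{10}{7} + w^{2} + \frac{16 w}{3}$ ($B{\left(w \right)} = \left(w^{2} + \frac{2}{3} \cdot 8 w\right) - \frac{10}{7} = \left(w^{2} + \frac{16 w}{3}\right) - \frac{10}{7} = - \frac{10}{7} + w^{2} + \frac{16 w}{3}$)
$\frac{B{\left(106 \right)} - 8820}{-18501 - 43196} = \frac{\left(- \frac{10}{7} + 106^{2} + \frac{16}{3} \cdot 106\right) - 8820}{-18501 - 43196} = \frac{\left(- \frac{10}{7} + 11236 + \frac{1696}{3}\right) - 8820}{-61697} = \left(\frac{247798}{21} - 8820\right) \left(- \frac{1}{61697}\right) = \frac{62578}{21} \left(- \frac{1}{61697}\right) = - \frac{62578}{1295637}$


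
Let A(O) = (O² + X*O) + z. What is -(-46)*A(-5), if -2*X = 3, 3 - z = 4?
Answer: 1449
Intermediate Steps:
z = -1 (z = 3 - 1*4 = 3 - 4 = -1)
X = -3/2 (X = -½*3 = -3/2 ≈ -1.5000)
A(O) = -1 + O² - 3*O/2 (A(O) = (O² - 3*O/2) - 1 = -1 + O² - 3*O/2)
-(-46)*A(-5) = -(-46)*(-1 + (-5)² - 3/2*(-5)) = -(-46)*(-1 + 25 + 15/2) = -(-46)*63/2 = -1*(-1449) = 1449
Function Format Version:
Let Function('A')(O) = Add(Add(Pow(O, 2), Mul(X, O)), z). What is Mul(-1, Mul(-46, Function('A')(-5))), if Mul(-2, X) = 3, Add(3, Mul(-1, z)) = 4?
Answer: 1449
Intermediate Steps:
z = -1 (z = Add(3, Mul(-1, 4)) = Add(3, -4) = -1)
X = Rational(-3, 2) (X = Mul(Rational(-1, 2), 3) = Rational(-3, 2) ≈ -1.5000)
Function('A')(O) = Add(-1, Pow(O, 2), Mul(Rational(-3, 2), O)) (Function('A')(O) = Add(Add(Pow(O, 2), Mul(Rational(-3, 2), O)), -1) = Add(-1, Pow(O, 2), Mul(Rational(-3, 2), O)))
Mul(-1, Mul(-46, Function('A')(-5))) = Mul(-1, Mul(-46, Add(-1, Pow(-5, 2), Mul(Rational(-3, 2), -5)))) = Mul(-1, Mul(-46, Add(-1, 25, Rational(15, 2)))) = Mul(-1, Mul(-46, Rational(63, 2))) = Mul(-1, -1449) = 1449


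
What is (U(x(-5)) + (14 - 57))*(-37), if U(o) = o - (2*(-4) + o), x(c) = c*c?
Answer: 1295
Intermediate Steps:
x(c) = c²
U(o) = 8 (U(o) = o - (-8 + o) = o + (8 - o) = 8)
(U(x(-5)) + (14 - 57))*(-37) = (8 + (14 - 57))*(-37) = (8 - 43)*(-37) = -35*(-37) = 1295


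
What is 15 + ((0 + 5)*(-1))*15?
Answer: -60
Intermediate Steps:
15 + ((0 + 5)*(-1))*15 = 15 + (5*(-1))*15 = 15 - 5*15 = 15 - 75 = -60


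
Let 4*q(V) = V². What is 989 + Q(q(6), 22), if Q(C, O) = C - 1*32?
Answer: 966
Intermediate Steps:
q(V) = V²/4
Q(C, O) = -32 + C (Q(C, O) = C - 32 = -32 + C)
989 + Q(q(6), 22) = 989 + (-32 + (¼)*6²) = 989 + (-32 + (¼)*36) = 989 + (-32 + 9) = 989 - 23 = 966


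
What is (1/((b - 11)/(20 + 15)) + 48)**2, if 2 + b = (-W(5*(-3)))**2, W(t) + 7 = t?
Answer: 512705449/221841 ≈ 2311.1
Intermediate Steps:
W(t) = -7 + t
b = 482 (b = -2 + (-(-7 + 5*(-3)))**2 = -2 + (-(-7 - 15))**2 = -2 + (-1*(-22))**2 = -2 + 22**2 = -2 + 484 = 482)
(1/((b - 11)/(20 + 15)) + 48)**2 = (1/((482 - 11)/(20 + 15)) + 48)**2 = (1/(471/35) + 48)**2 = (35/471 + 48)**2 = (22643/471)**2 = 512705449/221841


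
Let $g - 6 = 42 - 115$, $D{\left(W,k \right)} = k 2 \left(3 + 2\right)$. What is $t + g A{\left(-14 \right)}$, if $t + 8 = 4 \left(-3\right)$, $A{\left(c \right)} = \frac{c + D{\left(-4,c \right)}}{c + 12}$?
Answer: $-5179$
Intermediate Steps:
$D{\left(W,k \right)} = 10 k$ ($D{\left(W,k \right)} = 2 k 5 = 10 k$)
$A{\left(c \right)} = \frac{11 c}{12 + c}$ ($A{\left(c \right)} = \frac{c + 10 c}{c + 12} = \frac{11 c}{12 + c}$)
$g = -67$ ($g = 6 + \left(42 - 115\right) = 6 - 73 = -67$)
$t = -20$ ($t = -8 + 4 \left(-3\right) = -8 - 12 = -20$)
$t + g A{\left(-14 \right)} = -20 - 67 \cdot 11 \left(-14\right) \frac{1}{12 - 14} = -20 - 67 \cdot 11 \left(-14\right) \frac{1}{-2} = -20 - 67 \cdot 11 \left(-14\right) \left(- \frac{1}{2}\right) = -20 - 5159 = -5179$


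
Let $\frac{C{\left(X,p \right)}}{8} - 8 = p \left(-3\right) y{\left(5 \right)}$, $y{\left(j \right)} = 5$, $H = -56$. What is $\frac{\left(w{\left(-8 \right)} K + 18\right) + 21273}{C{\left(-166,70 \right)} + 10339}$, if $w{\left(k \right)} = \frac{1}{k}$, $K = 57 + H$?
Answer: $\frac{170327}{16024} \approx 10.629$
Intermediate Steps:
$C{\left(X,p \right)} = 64 - 120 p$ ($C{\left(X,p \right)} = 64 + 8 p \left(-3\right) 5 = 64 + 8 - 3 p 5 = 64 + 8 \left(- 15 p\right) = 64 - 120 p$)
$K = 1$ ($K = 57 - 56 = 1$)
$\frac{\left(w{\left(-8 \right)} K + 18\right) + 21273}{C{\left(-166,70 \right)} + 10339} = \frac{\left(\frac{1}{-8} \cdot 1 + 18\right) + 21273}{\left(64 - 8400\right) + 10339} = \frac{\left(\left(- \frac{1}{8}\right) 1 + 18\right) + 21273}{\left(64 - 8400\right) + 10339} = \frac{\left(- \frac{1}{8} + 18\right) + 21273}{-8336 + 10339} = \frac{\frac{143}{8} + 21273}{2003} = \frac{170327}{8} \cdot \frac{1}{2003} = \frac{170327}{16024}$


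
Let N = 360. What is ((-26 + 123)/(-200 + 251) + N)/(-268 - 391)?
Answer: -18457/33609 ≈ -0.54917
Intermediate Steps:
((-26 + 123)/(-200 + 251) + N)/(-268 - 391) = ((-26 + 123)/(-200 + 251) + 360)/(-268 - 391) = (97/51 + 360)/(-659) = (97*(1/51) + 360)*(-1/659) = (97/51 + 360)*(-1/659) = (18457/51)*(-1/659) = -18457/33609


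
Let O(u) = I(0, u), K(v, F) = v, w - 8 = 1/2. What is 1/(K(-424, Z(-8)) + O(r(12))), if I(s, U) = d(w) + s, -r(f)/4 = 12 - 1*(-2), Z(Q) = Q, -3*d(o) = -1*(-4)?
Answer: -3/1276 ≈ -0.0023511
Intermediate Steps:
w = 17/2 (w = 8 + 1/2 = 8 + 1*(½) = 8 + ½ = 17/2 ≈ 8.5000)
d(o) = -4/3 (d(o) = -(-1)*(-4)/3 = -⅓*4 = -4/3)
r(f) = -56 (r(f) = -4*(12 - 1*(-2)) = -4*(12 + 2) = -4*14 = -56)
I(s, U) = -4/3 + s
O(u) = -4/3 (O(u) = -4/3 + 0 = -4/3)
1/(K(-424, Z(-8)) + O(r(12))) = 1/(-424 - 4/3) = 1/(-1276/3) = -3/1276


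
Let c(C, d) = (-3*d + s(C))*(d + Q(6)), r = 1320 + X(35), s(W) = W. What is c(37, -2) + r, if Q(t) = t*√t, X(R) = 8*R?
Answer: 1514 + 258*√6 ≈ 2146.0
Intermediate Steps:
r = 1600 (r = 1320 + 8*35 = 1320 + 280 = 1600)
Q(t) = t^(3/2)
c(C, d) = (C - 3*d)*(d + 6*√6) (c(C, d) = (-3*d + C)*(d + 6^(3/2)) = (C - 3*d)*(d + 6*√6))
c(37, -2) + r = (-3*(-2)² + 37*(-2) - 18*(-2)*√6 + 6*37*√6) + 1600 = (-3*4 - 74 + 36*√6 + 222*√6) + 1600 = (-12 - 74 + 36*√6 + 222*√6) + 1600 = (-86 + 258*√6) + 1600 = 1514 + 258*√6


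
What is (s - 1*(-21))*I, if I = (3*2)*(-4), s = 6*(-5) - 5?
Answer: 336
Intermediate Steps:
s = -35 (s = -30 - 5 = -35)
I = -24 (I = 6*(-4) = -24)
(s - 1*(-21))*I = (-35 - 1*(-21))*(-24) = (-35 + 21)*(-24) = -14*(-24) = 336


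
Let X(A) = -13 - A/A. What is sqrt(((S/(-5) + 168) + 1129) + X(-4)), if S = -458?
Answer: sqrt(34365)/5 ≈ 37.076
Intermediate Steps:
X(A) = -14 (X(A) = -13 - 1*1 = -13 - 1 = -14)
sqrt(((S/(-5) + 168) + 1129) + X(-4)) = sqrt(((-458/(-5) + 168) + 1129) - 14) = sqrt(((-458*(-1/5) + 168) + 1129) - 14) = sqrt(((458/5 + 168) + 1129) - 14) = sqrt((1298/5 + 1129) - 14) = sqrt(6943/5 - 14) = sqrt(6873/5) = sqrt(34365)/5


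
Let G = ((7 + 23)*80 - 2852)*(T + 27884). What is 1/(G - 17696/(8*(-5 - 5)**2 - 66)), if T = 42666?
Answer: -367/11703125048 ≈ -3.1359e-8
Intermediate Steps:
G = -31888600 (G = ((7 + 23)*80 - 2852)*(42666 + 27884) = (30*80 - 2852)*70550 = (2400 - 2852)*70550 = -452*70550 = -31888600)
1/(G - 17696/(8*(-5 - 5)**2 - 66)) = 1/(-31888600 - 17696/(8*(-5 - 5)**2 - 66)) = 1/(-31888600 - 17696/(8*(-10)**2 - 66)) = 1/(-31888600 - 17696/(8*100 - 66)) = 1/(-31888600 - 17696/(800 - 66)) = 1/(-31888600 - 17696/734) = 1/(-31888600 - 17696*1/734) = 1/(-31888600 - 8848/367) = 1/(-11703125048/367) = -367/11703125048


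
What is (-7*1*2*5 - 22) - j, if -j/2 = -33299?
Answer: -66690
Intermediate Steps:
j = 66598 (j = -2*(-33299) = 66598)
(-7*1*2*5 - 22) - j = (-7*1*2*5 - 22) - 1*66598 = (-14*5 - 22) - 66598 = (-7*10 - 22) - 66598 = (-70 - 22) - 66598 = -92 - 66598 = -66690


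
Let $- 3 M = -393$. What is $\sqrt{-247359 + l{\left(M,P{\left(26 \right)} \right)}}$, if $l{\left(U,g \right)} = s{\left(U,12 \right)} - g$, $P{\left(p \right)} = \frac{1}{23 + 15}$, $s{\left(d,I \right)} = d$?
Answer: $\frac{i \sqrt{356997270}}{38} \approx 497.22 i$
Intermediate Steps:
$M = 131$ ($M = \left(- \frac{1}{3}\right) \left(-393\right) = 131$)
$P{\left(p \right)} = \frac{1}{38}$
$l{\left(U,g \right)} = U - g$
$\sqrt{-247359 + l{\left(M,P{\left(26 \right)} \right)}} = \sqrt{-247359 + \left(131 - \frac{1}{38}\right)} = \sqrt{-247359 + \frac{4977}{38}} = \sqrt{- \frac{9394665}{38}} = \frac{i \sqrt{356997270}}{38}$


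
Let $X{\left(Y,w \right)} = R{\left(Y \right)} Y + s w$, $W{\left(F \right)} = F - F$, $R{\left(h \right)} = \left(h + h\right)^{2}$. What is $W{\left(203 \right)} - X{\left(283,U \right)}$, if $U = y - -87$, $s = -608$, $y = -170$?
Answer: $-90711212$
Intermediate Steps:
$R{\left(h \right)} = 4 h^{2}$ ($R{\left(h \right)} = \left(2 h\right)^{2} = 4 h^{2}$)
$U = -83$ ($U = -170 - -87 = -170 + 87 = -83$)
$W{\left(F \right)} = 0$
$X{\left(Y,w \right)} = - 608 w + 4 Y^{3}$ ($X{\left(Y,w \right)} = 4 Y^{2} Y - 608 w = 4 Y^{3} - 608 w = - 608 w + 4 Y^{3}$)
$W{\left(203 \right)} - X{\left(283,U \right)} = 0 - \left(\left(-608\right) \left(-83\right) + 4 \cdot 283^{3}\right) = 0 - \left(50464 + 4 \cdot 22665187\right) = 0 - \left(50464 + 90660748\right) = 0 - 90711212 = -90711212$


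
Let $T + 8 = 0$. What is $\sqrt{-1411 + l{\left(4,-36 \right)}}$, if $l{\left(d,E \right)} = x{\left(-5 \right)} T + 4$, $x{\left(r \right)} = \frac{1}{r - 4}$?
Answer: $\frac{i \sqrt{12655}}{3} \approx 37.498 i$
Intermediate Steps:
$x{\left(r \right)} = \frac{1}{-4 + r}$
$T = -8$ ($T = -8 + 0 = -8$)
$l{\left(d,E \right)} = \frac{44}{9}$ ($l{\left(d,E \right)} = \frac{1}{-4 - 5} \left(-8\right) + 4 = \frac{1}{-9} \left(-8\right) + 4 = \left(- \frac{1}{9}\right) \left(-8\right) + 4 = \frac{8}{9} + 4 = \frac{44}{9}$)
$\sqrt{-1411 + l{\left(4,-36 \right)}} = \sqrt{-1411 + \frac{44}{9}} = \sqrt{- \frac{12655}{9}} = \frac{i \sqrt{12655}}{3}$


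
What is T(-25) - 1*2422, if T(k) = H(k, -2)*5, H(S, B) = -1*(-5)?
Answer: -2397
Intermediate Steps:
H(S, B) = 5
T(k) = 25 (T(k) = 5*5 = 25)
T(-25) - 1*2422 = 25 - 1*2422 = 25 - 2422 = -2397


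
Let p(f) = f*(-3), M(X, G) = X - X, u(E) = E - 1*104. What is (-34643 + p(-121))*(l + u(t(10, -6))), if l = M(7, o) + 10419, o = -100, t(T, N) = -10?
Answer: -353255400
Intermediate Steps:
u(E) = -104 + E (u(E) = E - 104 = -104 + E)
M(X, G) = 0
p(f) = -3*f
l = 10419 (l = 0 + 10419 = 10419)
(-34643 + p(-121))*(l + u(t(10, -6))) = (-34643 - 3*(-121))*(10419 + (-104 - 10)) = (-34643 + 363)*(10419 - 114) = -34280*10305 = -353255400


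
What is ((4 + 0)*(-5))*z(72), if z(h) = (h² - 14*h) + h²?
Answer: -187200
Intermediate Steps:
z(h) = -14*h + 2*h²
((4 + 0)*(-5))*z(72) = ((4 + 0)*(-5))*(2*72*(-7 + 72)) = (4*(-5))*(2*72*65) = -20*9360 = -187200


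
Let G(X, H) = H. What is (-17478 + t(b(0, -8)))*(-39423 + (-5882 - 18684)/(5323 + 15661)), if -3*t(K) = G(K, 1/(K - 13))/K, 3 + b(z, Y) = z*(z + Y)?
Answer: 24210669131869/35136 ≈ 6.8906e+8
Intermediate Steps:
b(z, Y) = -3 + z*(Y + z) (b(z, Y) = -3 + z*(z + Y) = -3 + z*(Y + z))
t(K) = -1/(3*K*(-13 + K)) (t(K) = -1/(3*(K - 13)*K) = -1/(3*(-13 + K)*K) = -1/(3*K*(-13 + K)))
(-17478 + t(b(0, -8)))*(-39423 + (-5882 - 18684)/(5323 + 15661)) = (-17478 - 1/(3*(-3 + 0² - 8*0)*(-13 + (-3 + 0² - 8*0))))*(-39423 + (-5882 - 18684)/(5323 + 15661)) = (-17478 - 1/(3*(-3 + 0 + 0)*(-13 + (-3 + 0 + 0))))*(-39423 - 24566/20984) = (-17478 - ⅓/(-3*(-13 - 3)))*(-39423 - 24566*1/20984) = (-17478 - ⅓*(-⅓)/(-16))*(-39423 - 12283/10492) = (-17478 - ⅓*(-⅓)*(-1/16))*(-413638399/10492) = (-17478 - 1/144)*(-413638399/10492) = -2516833/144*(-413638399/10492) = 24210669131869/35136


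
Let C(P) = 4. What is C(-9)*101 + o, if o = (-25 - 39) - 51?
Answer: 289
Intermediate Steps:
o = -115 (o = -64 - 51 = -115)
C(-9)*101 + o = 4*101 - 115 = 404 - 115 = 289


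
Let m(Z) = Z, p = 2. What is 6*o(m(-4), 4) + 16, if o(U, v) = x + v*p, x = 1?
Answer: 70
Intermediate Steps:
o(U, v) = 1 + 2*v (o(U, v) = 1 + v*2 = 1 + 2*v)
6*o(m(-4), 4) + 16 = 6*(1 + 2*4) + 16 = 6*(1 + 8) + 16 = 6*9 + 16 = 54 + 16 = 70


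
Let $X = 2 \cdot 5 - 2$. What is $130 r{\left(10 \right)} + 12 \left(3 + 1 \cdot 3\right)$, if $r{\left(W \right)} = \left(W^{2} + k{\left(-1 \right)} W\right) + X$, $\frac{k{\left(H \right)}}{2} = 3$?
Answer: $21912$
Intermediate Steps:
$k{\left(H \right)} = 6$ ($k{\left(H \right)} = 2 \cdot 3 = 6$)
$X = 8$ ($X = 10 - 2 = 8$)
$r{\left(W \right)} = 8 + W^{2} + 6 W$ ($r{\left(W \right)} = \left(W^{2} + 6 W\right) + 8 = 8 + W^{2} + 6 W$)
$130 r{\left(10 \right)} + 12 \left(3 + 1 \cdot 3\right) = 130 \left(8 + 10^{2} + 6 \cdot 10\right) + 12 \left(3 + 1 \cdot 3\right) = 130 \left(8 + 100 + 60\right) + 12 \left(3 + 3\right) = 130 \cdot 168 + 12 \cdot 6 = 21840 + 72 = 21912$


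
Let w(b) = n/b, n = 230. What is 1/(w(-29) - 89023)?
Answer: -29/2581897 ≈ -1.1232e-5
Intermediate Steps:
w(b) = 230/b
1/(w(-29) - 89023) = 1/(230/(-29) - 89023) = 1/(230*(-1/29) - 89023) = 1/(-230/29 - 89023) = 1/(-2581897/29) = -29/2581897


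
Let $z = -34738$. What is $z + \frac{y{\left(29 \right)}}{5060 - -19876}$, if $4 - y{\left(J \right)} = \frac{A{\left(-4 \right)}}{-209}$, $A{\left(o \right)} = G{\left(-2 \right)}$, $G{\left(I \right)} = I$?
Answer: $- \frac{30173565613}{868604} \approx -34738.0$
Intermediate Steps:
$A{\left(o \right)} = -2$
$y{\left(J \right)} = \frac{834}{209}$ ($y{\left(J \right)} = 4 - - \frac{2}{-209} = 4 - \left(-2\right) \left(- \frac{1}{209}\right) = 4 - \frac{2}{209} = \frac{834}{209}$)
$z + \frac{y{\left(29 \right)}}{5060 - -19876} = -34738 + \frac{834}{209 \left(5060 - -19876\right)} = -34738 + \frac{834}{209 \left(5060 + 19876\right)} = -34738 + \frac{834}{209 \cdot 24936} = -34738 + \frac{834}{209} \cdot \frac{1}{24936} = -34738 + \frac{139}{868604} = - \frac{30173565613}{868604}$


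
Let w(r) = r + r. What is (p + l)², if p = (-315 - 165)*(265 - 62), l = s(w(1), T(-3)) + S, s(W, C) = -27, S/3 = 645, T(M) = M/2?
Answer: 9126363024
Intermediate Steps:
T(M) = M/2 (T(M) = M*(½) = M/2)
S = 1935 (S = 3*645 = 1935)
w(r) = 2*r
l = 1908 (l = -27 + 1935 = 1908)
p = -97440 (p = -480*203 = -97440)
(p + l)² = (-97440 + 1908)² = (-95532)² = 9126363024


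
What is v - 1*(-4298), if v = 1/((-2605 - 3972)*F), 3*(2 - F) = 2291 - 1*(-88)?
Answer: 22359945287/5202407 ≈ 4298.0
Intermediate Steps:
F = -791 (F = 2 - (2291 - 1*(-88))/3 = 2 - (2291 + 88)/3 = 2 - ⅓*2379 = 2 - 793 = -791)
v = 1/5202407 (v = 1/(-2605 - 3972*(-791)) = -1/791/(-6577) = -1/6577*(-1/791) = 1/5202407 ≈ 1.9222e-7)
v - 1*(-4298) = 1/5202407 - 1*(-4298) = 1/5202407 + 4298 = 22359945287/5202407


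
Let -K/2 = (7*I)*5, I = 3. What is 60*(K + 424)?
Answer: 12840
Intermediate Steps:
K = -210 (K = -2*7*3*5 = -42*5 = -2*105 = -210)
60*(K + 424) = 60*(-210 + 424) = 60*214 = 12840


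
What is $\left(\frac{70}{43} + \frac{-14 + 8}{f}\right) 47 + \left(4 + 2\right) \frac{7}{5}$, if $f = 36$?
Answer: $\frac{99431}{1290} \approx 77.078$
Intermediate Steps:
$\left(\frac{70}{43} + \frac{-14 + 8}{f}\right) 47 + \left(4 + 2\right) \frac{7}{5} = \left(\frac{70}{43} + \frac{-14 + 8}{36}\right) 47 + \left(4 + 2\right) \frac{7}{5} = \left(70 \cdot \frac{1}{43} - \frac{1}{6}\right) 47 + 6 \cdot 7 \cdot \frac{1}{5} = \left(\frac{70}{43} - \frac{1}{6}\right) 47 + 6 \cdot \frac{7}{5} = \frac{377}{258} \cdot 47 + \frac{42}{5} = \frac{17719}{258} + \frac{42}{5} = \frac{99431}{1290}$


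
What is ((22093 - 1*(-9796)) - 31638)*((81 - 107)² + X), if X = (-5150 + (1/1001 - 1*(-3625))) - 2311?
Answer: -793952909/1001 ≈ -7.9316e+5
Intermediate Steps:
X = -3839835/1001 (X = (-5150 + (1/1001 + 3625)) - 2311 = (-5150 + 3628626/1001) - 2311 = -1526524/1001 - 2311 = -3839835/1001 ≈ -3836.0)
((22093 - 1*(-9796)) - 31638)*((81 - 107)² + X) = ((22093 - 1*(-9796)) - 31638)*((81 - 107)² - 3839835/1001) = ((22093 + 9796) - 31638)*((-26)² - 3839835/1001) = (31889 - 31638)*(676 - 3839835/1001) = 251*(-3163159/1001) = -793952909/1001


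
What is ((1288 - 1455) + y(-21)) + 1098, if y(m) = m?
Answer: 910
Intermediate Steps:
((1288 - 1455) + y(-21)) + 1098 = ((1288 - 1455) - 21) + 1098 = (-167 - 21) + 1098 = -188 + 1098 = 910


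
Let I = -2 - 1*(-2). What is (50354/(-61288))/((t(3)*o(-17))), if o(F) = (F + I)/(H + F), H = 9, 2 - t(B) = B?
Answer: 2962/7661 ≈ 0.38663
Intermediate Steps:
t(B) = 2 - B
I = 0 (I = -2 + 2 = 0)
o(F) = F/(9 + F) (o(F) = (F + 0)/(9 + F) = F/(9 + F))
(50354/(-61288))/((t(3)*o(-17))) = (50354/(-61288))/(((2 - 1*3)*(-17/(9 - 17)))) = (50354*(-1/61288))/(((2 - 3)*(-17/(-8)))) = -25177/(30644*((-(-17)*(-1)/8))) = -25177/(30644*((-1*17/8))) = -25177/(30644*(-17/8)) = -25177/30644*(-8/17) = 2962/7661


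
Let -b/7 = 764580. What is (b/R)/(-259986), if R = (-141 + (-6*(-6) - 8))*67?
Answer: -892010/328059001 ≈ -0.0027191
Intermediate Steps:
b = -5352060 (b = -7*764580 = -5352060)
R = -7571 (R = (-141 + (36 - 8))*67 = (-141 + 28)*67 = -113*67 = -7571)
(b/R)/(-259986) = -5352060/(-7571)/(-259986) = -5352060*(-1/7571)*(-1/259986) = (5352060/7571)*(-1/259986) = -892010/328059001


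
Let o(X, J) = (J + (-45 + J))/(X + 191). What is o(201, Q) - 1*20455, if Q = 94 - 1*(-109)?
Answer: -8017999/392 ≈ -20454.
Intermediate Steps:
Q = 203 (Q = 94 + 109 = 203)
o(X, J) = (-45 + 2*J)/(191 + X)
o(201, Q) - 1*20455 = (-45 + 2*203)/(191 + 201) - 1*20455 = (-45 + 406)/392 - 20455 = (1/392)*361 - 20455 = 361/392 - 20455 = -8017999/392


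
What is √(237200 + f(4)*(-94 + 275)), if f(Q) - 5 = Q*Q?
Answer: √241001 ≈ 490.92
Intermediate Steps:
f(Q) = 5 + Q² (f(Q) = 5 + Q*Q = 5 + Q²)
√(237200 + f(4)*(-94 + 275)) = √(237200 + (5 + 4²)*(-94 + 275)) = √(237200 + (5 + 16)*181) = √(237200 + 21*181) = √(237200 + 3801) = √241001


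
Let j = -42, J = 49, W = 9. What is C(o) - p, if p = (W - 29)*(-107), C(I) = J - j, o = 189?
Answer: -2049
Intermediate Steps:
C(I) = 91 (C(I) = 49 - 1*(-42) = 49 + 42 = 91)
p = 2140 (p = (9 - 29)*(-107) = -20*(-107) = 2140)
C(o) - p = 91 - 1*2140 = 91 - 2140 = -2049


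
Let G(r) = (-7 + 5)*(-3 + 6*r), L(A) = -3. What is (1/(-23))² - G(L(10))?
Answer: -22217/529 ≈ -41.998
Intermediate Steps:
G(r) = 6 - 12*r (G(r) = -2*(-3 + 6*r) = 6 - 12*r)
(1/(-23))² - G(L(10)) = (1/(-23))² - (6 - 12*(-3)) = (-1/23)² - (6 + 36) = 1/529 - 1*42 = 1/529 - 42 = -22217/529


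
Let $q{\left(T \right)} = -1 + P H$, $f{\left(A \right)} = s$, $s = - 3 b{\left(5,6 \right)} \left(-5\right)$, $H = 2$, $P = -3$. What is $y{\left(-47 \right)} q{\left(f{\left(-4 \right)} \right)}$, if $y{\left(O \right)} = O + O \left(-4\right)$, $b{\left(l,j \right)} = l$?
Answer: $-987$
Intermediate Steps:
$s = 75$ ($s = \left(-3\right) 5 \left(-5\right) = \left(-15\right) \left(-5\right) = 75$)
$y{\left(O \right)} = - 3 O$ ($y{\left(O \right)} = O - 4 O = - 3 O$)
$f{\left(A \right)} = 75$
$q{\left(T \right)} = -7$ ($q{\left(T \right)} = -1 - 6 = -7$)
$y{\left(-47 \right)} q{\left(f{\left(-4 \right)} \right)} = \left(-3\right) \left(-47\right) \left(-7\right) = 141 \left(-7\right) = -987$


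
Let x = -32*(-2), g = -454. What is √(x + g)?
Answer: I*√390 ≈ 19.748*I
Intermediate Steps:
x = 64
√(x + g) = √(64 - 454) = √(-390) = I*√390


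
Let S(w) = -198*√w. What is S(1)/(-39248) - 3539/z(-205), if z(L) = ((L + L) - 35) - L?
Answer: 789467/53520 ≈ 14.751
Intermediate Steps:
z(L) = -35 + L (z(L) = (2*L - 35) - L = (-35 + 2*L) - L = -35 + L)
S(1)/(-39248) - 3539/z(-205) = -198*√1/(-39248) - 3539/(-35 - 205) = -198*1*(-1/39248) - 3539/(-240) = -198*(-1/39248) - 3539*(-1/240) = 9/1784 + 3539/240 = 789467/53520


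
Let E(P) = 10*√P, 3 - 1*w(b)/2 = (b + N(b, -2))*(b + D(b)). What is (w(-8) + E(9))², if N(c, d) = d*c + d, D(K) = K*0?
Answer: 17424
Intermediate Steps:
D(K) = 0
N(c, d) = d + c*d (N(c, d) = c*d + d = d + c*d)
w(b) = 6 - 2*b*(-2 - b) (w(b) = 6 - 2*(b - 2*(1 + b))*(b + 0) = 6 - 2*(b + (-2 - 2*b))*b = 6 - 2*(-2 - b)*b = 6 - 2*b*(-2 - b))
(w(-8) + E(9))² = ((6 + 2*(-8)² + 4*(-8)) + 10*√9)² = ((6 + 2*64 - 32) + 10*3)² = ((6 + 128 - 32) + 30)² = (102 + 30)² = 132² = 17424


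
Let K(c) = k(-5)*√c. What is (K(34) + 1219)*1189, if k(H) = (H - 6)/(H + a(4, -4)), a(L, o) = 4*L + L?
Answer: 1449391 - 13079*√34/15 ≈ 1.4443e+6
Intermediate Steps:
a(L, o) = 5*L
k(H) = (-6 + H)/(20 + H) (k(H) = (H - 6)/(H + 5*4) = (-6 + H)/(H + 20) = (-6 + H)/(20 + H))
K(c) = -11*√c/15 (K(c) = ((-6 - 5)/(20 - 5))*√c = (-11/15)*√c = ((1/15)*(-11))*√c = -11*√c/15)
(K(34) + 1219)*1189 = (-11*√34/15 + 1219)*1189 = (1219 - 11*√34/15)*1189 = 1449391 - 13079*√34/15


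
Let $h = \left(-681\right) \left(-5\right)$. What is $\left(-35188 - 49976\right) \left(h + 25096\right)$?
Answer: $-2427259164$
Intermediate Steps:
$h = 3405$
$\left(-35188 - 49976\right) \left(h + 25096\right) = \left(-35188 - 49976\right) \left(3405 + 25096\right) = \left(-85164\right) 28501 = -2427259164$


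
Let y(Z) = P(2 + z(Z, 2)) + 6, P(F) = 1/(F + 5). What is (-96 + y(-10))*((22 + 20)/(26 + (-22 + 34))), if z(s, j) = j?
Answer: -5663/57 ≈ -99.351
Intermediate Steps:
P(F) = 1/(5 + F)
y(Z) = 55/9 (y(Z) = 1/(5 + (2 + 2)) + 6 = 1/(5 + 4) + 6 = 1/9 + 6 = ⅑ + 6 = 55/9)
(-96 + y(-10))*((22 + 20)/(26 + (-22 + 34))) = (-96 + 55/9)*((22 + 20)/(26 + (-22 + 34))) = -11326/(3*(26 + 12)) = -11326/(3*38) = -809/9*21/19 = -5663/57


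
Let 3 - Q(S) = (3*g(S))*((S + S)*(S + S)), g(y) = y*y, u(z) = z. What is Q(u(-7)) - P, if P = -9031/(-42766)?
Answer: -1232054725/42766 ≈ -28809.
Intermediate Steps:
g(y) = y**2
P = 9031/42766 (P = -9031*(-1/42766) = 9031/42766 ≈ 0.21117)
Q(S) = 3 - 12*S**4 (Q(S) = 3 - 3*S**2*(S + S)*(S + S) = 3 - 3*S**2*(2*S)*(2*S) = 3 - 3*S**2*4*S**2 = 3 - 12*S**4)
Q(u(-7)) - P = (3 - 12*(-7)**4) - 1*9031/42766 = (3 - 12*2401) - 9031/42766 = (3 - 28812) - 9031/42766 = -28809 - 9031/42766 = -1232054725/42766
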